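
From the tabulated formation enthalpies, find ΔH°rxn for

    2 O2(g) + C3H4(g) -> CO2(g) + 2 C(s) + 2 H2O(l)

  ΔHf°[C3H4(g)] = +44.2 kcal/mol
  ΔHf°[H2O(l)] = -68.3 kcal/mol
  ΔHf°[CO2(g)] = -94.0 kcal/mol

Products: 1·(-94.0) + 2·(+0.0) + 2·(-68.3) = -230.6
Reactants: 2·(+0.0) + 1·(+44.2) = +44.2
ΔH°rxn = (-230.6) − (+44.2) = -274.8 kcal/mol

ΔH°rxn = -274.8 kcal/mol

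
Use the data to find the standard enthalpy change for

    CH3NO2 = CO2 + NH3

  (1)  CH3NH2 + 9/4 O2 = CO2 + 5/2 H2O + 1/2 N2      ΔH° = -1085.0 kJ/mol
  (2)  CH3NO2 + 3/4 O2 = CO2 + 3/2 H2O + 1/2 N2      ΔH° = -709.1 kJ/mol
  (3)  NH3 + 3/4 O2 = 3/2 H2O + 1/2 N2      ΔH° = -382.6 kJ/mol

(1): not needed.
(2) as written: -709.1 kJ/mol
(3) reversed: +382.6 kJ/mol
ΔH° = (1)·(-709.1) + (-1)·(-382.6) = -326.5 kJ/mol

ΔH° = -326.5 kJ/mol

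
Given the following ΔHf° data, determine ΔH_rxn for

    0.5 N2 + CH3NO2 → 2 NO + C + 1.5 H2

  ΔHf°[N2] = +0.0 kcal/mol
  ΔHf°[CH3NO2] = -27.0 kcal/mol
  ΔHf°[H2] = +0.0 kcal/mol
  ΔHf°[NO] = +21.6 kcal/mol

ΔH°rxn = Σ nΔHf°(products) − Σ nΔHf°(reactants).
Products: 2·(+21.6) + 1·(+0.0) + 3/2·(+0.0) = +43.2
Reactants: 1/2·(+0.0) + 1·(-27.0) = -27.0
ΔH_rxn = (+43.2) − (-27.0) = 70.2 kcal/mol

ΔH_rxn = 70.2 kcal/mol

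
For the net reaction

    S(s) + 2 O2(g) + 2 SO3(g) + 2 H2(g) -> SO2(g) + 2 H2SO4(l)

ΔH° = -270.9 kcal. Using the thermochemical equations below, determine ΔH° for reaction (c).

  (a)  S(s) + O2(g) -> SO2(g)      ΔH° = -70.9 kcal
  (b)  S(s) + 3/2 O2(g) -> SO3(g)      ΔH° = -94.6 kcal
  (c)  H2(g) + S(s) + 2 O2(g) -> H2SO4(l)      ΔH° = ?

ΔH° = -194.6 kcal

(a) as written (SO2(g) already on the product side): -70.9 kcal
(b) reversed and × 2 (reverse to put SO3(g) on the reactant side; scale by 2 for the 2 SO3(g)): (-2)·(-94.6) = +189.2 kcal
(c) × 2 (×2 to match 2 H2SO4(l) in the target): contributes 2·x
-270.9 = (-70.9) + (+189.2) + 2·x
x = (-270.9 − (+118.3)) / (2) = -194.6 kcal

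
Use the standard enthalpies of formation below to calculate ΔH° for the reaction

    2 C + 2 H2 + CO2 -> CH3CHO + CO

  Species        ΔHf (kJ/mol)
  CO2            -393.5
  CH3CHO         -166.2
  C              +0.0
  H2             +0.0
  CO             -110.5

ΔH° = 116.8 kJ/mol

ΔH°rxn = Σ nΔHf°(products) − Σ nΔHf°(reactants).
Products: 1·(-166.2) + 1·(-110.5) = -276.7
Reactants: 2·(+0.0) + 2·(+0.0) + 1·(-393.5) = -393.5
ΔH° = (-276.7) − (-393.5) = 116.8 kJ/mol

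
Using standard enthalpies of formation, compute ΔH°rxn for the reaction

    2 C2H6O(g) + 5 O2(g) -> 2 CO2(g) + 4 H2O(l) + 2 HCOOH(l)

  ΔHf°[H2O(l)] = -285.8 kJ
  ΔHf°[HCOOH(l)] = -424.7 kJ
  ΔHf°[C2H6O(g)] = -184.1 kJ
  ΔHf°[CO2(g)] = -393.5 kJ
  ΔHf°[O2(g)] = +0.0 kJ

ΔH°rxn = -2411.4 kJ

ΔH°rxn = Σ nΔHf°(products) − Σ nΔHf°(reactants).
Products: 2·(-393.5) + 4·(-285.8) + 2·(-424.7) = -2779.6
Reactants: 2·(-184.1) + 5·(+0.0) = -368.2
ΔH°rxn = (-2779.6) − (-368.2) = -2411.4 kJ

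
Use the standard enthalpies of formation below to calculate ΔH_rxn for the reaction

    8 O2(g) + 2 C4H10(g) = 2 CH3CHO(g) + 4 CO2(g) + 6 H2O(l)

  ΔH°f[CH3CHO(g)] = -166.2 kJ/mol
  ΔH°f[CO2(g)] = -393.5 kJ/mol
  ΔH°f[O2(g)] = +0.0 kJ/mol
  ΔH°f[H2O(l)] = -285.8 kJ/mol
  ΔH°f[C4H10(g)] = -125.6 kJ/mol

ΔH_rxn = -3370.0 kJ/mol

Products: 2·(-166.2) + 4·(-393.5) + 6·(-285.8) = -3621.2
Reactants: 8·(+0.0) + 2·(-125.6) = -251.2
ΔH_rxn = (-3621.2) − (-251.2) = -3370.0 kJ/mol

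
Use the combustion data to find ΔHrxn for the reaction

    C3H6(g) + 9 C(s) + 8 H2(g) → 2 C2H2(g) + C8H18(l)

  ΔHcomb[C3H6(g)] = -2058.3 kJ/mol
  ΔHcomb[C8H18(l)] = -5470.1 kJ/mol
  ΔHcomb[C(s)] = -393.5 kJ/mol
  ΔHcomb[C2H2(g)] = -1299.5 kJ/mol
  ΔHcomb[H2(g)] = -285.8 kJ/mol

Using ΔH = Σ nΔHc°(reactants) − Σ nΔHc°(products):
= [1·(-2058.3) + 9·(-393.5) + 8·(-285.8)] − [2·(-1299.5) + 1·(-5470.1)]
= 182.9 kJ/mol

ΔHrxn = 182.9 kJ/mol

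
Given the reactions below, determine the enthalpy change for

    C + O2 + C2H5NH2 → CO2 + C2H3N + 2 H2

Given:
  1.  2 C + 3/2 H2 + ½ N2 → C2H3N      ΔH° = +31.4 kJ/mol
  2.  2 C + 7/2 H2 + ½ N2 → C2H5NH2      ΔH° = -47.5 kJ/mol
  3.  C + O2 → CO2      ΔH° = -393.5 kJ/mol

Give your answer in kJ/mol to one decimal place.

ΔH° = -314.6 kJ/mol

eq. 1 as written: +31.4 kJ/mol
eq. 2 reversed: +47.5 kJ/mol
eq. 3 as written: -393.5 kJ/mol
ΔH° = (1)·(+31.4) + (-1)·(-47.5) + (1)·(-393.5) = -314.6 kJ/mol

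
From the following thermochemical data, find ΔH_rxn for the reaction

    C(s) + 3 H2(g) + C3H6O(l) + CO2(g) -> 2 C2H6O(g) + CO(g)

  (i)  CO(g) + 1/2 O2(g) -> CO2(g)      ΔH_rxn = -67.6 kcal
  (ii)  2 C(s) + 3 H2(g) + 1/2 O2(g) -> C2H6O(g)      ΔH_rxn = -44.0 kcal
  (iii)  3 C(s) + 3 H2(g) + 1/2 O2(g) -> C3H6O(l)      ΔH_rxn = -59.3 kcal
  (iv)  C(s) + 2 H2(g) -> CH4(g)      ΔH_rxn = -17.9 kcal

(i) reversed (CO(g) must end up as a product): +67.6 kcal
(ii) × 2 (×2 to match 2 C2H6O(g) in the target): (2)·(-44.0) = -88.0 kcal
(iii) reversed (C3H6O(l) must end up as a reactant): +59.3 kcal
(iv): not needed (CH4(g) appears nowhere else).
ΔH_rxn = (-1)·(-67.6) + (2)·(-44.0) + (-1)·(-59.3) = 38.9 kcal

ΔH_rxn = 38.9 kcal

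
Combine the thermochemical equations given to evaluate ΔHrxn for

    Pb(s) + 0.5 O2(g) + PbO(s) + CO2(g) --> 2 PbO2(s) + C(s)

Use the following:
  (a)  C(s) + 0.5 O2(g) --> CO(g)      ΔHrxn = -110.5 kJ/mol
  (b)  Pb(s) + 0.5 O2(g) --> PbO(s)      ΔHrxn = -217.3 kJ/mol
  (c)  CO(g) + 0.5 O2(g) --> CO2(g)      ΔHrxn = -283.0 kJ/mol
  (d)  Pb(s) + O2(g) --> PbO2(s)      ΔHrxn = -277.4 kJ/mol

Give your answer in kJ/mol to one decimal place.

(a) reversed (C(s) must end up as a product): +110.5 kJ/mol
(b) reversed (PbO(s) must end up as a reactant): +217.3 kJ/mol
(c) reversed (CO2(g) must end up as a reactant): +283.0 kJ/mol
(d) × 2 (×2 to match 2 PbO2(s) in the target): (2)·(-277.4) = -554.8 kJ/mol
ΔHrxn = (+110.5) + (+217.3) + (+283.0) + (-554.8) = 56.0 kJ/mol

ΔHrxn = 56.0 kJ/mol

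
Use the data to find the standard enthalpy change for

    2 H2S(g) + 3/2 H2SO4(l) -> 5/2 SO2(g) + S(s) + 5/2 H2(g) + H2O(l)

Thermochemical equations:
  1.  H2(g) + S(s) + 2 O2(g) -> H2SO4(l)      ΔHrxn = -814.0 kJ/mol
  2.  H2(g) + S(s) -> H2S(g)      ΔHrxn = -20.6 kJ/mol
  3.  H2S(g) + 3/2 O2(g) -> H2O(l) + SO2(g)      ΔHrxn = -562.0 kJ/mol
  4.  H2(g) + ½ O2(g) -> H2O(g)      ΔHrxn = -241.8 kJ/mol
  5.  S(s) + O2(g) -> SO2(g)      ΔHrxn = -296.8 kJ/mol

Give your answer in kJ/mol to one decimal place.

eq. 1 reversed and × 3/2 (reverse to put H2SO4(l) on the reactant side; ×3/2 to match 3/2 H2SO4(l) in the target): (-3/2)·(-814.0) = +1221.0 kJ/mol
eq. 2 reversed: +20.6 kJ/mol
eq. 3 as written (H2O(l) already on the product side): -562.0 kJ/mol
eq. 4: not needed (H2O(g) appears nowhere else).
eq. 5 × 3/2: (3/2)·(-296.8) = -445.2 kJ/mol
Since enthalpy is a state function, ΔHrxn = (+1221.0) + (+20.6) + (-562.0) + (-445.2) = 234.4 kJ/mol

ΔHrxn = 234.4 kJ/mol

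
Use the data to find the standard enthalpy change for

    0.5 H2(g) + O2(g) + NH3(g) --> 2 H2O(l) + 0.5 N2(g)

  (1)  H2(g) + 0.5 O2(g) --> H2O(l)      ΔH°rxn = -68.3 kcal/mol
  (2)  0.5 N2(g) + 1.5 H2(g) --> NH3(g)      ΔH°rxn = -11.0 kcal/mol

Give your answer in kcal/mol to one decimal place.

ΔH°rxn = -125.6 kcal/mol

(1) × 2: (2)·(-68.3) = -136.6 kcal/mol
(2) reversed: +11.0 kcal/mol
Since enthalpy is a state function, ΔH°rxn = (-136.6) + (+11.0) = -125.6 kcal/mol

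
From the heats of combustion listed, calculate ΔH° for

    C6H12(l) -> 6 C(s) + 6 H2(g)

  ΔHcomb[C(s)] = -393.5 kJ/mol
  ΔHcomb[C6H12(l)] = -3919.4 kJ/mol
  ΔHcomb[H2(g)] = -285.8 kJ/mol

Using ΔH = Σ nΔHc°(reactants) − Σ nΔHc°(products):
= [1·(-3919.4)] − [6·(-393.5) + 6·(-285.8)]
= 156.4 kJ/mol

ΔH° = 156.4 kJ/mol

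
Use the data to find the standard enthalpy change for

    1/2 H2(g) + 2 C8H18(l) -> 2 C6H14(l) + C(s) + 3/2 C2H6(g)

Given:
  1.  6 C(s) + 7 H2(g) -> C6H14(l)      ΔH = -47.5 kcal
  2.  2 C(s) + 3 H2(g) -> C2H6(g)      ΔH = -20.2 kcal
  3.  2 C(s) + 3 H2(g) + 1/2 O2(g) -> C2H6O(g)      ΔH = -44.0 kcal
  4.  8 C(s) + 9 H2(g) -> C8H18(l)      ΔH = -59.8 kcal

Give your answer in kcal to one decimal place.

eq. 1 × 2: (2)·(-47.5) = -95.0 kcal
eq. 2 × 3/2: (3/2)·(-20.2) = -30.3 kcal
eq. 3: not needed.
eq. 4 reversed and × 2: (-2)·(-59.8) = +119.6 kcal
Combining the equations, ΔH = (-95.0) + (-30.3) + (+119.6) = -5.7 kcal

ΔH = -5.7 kcal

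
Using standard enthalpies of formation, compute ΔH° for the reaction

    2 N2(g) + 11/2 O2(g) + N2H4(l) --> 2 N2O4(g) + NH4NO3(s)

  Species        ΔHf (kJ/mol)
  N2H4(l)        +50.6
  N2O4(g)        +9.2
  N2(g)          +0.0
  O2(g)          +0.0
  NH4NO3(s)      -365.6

Products: 2·(+9.2) + 1·(-365.6) = -347.2
Reactants: 2·(+0.0) + 11/2·(+0.0) + 1·(+50.6) = +50.6
ΔH° = (-347.2) − (+50.6) = -397.8 kJ/mol

ΔH° = -397.8 kJ/mol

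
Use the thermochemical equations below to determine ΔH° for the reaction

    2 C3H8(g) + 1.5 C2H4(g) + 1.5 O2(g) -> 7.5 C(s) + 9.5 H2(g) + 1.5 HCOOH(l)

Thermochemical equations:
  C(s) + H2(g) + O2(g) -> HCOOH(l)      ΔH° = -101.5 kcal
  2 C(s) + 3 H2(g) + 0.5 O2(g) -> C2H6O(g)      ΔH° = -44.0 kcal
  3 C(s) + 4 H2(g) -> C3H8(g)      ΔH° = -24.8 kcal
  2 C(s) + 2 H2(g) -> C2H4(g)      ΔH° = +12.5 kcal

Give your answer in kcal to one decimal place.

ΔH° = -121.4 kcal

equation 1 × 3/2 (×3/2 to match 3/2 HCOOH(l) in the target): (3/2)·(-101.5) = -152.25 kcal
equation 2: not needed (C2H6O(g) appears nowhere else).
equation 3 reversed and × 2 (reverse to put C3H8(g) on the reactant side; scale by 2 for the 2 C3H8(g)): (-2)·(-24.8) = +49.6 kcal
equation 4 reversed and × 3/2 (C2H4(g) must end up as a reactant; scale by 3/2 for the 3/2 C2H4(g)): (-3/2)·(+12.5) = -18.75 kcal
Summing the manipulated equations, ΔH° = (-152.25) + (+49.6) + (-18.75) = -121.4 kcal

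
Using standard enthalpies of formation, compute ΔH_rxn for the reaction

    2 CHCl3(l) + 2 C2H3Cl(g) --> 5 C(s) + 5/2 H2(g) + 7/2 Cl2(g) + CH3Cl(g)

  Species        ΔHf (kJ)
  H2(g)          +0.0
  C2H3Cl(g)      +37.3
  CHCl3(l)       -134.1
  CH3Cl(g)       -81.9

ΔH_rxn = 111.7 kJ

ΔH°rxn = Σ nΔHf°(products) − Σ nΔHf°(reactants).
Products: 5·(+0.0) + 5/2·(+0.0) + 7/2·(+0.0) + 1·(-81.9) = -81.9
Reactants: 2·(-134.1) + 2·(+37.3) = -193.6
ΔH_rxn = (-81.9) − (-193.6) = 111.7 kJ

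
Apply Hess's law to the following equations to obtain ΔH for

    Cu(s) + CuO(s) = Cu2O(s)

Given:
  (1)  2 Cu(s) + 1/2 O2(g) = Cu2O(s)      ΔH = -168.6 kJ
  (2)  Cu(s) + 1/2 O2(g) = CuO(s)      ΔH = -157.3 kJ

(1) as written: -168.6 kJ
(2) reversed: +157.3 kJ
ΔH = (-168.6) + (+157.3) = -11.3 kJ

ΔH = -11.3 kJ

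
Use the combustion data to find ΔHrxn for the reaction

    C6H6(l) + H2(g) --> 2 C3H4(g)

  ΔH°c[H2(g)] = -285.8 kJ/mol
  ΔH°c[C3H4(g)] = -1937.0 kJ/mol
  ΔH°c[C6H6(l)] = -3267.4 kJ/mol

ΔHrxn = 320.8 kJ/mol

Using ΔH = Σ nΔHc°(reactants) − Σ nΔHc°(products):
= [1·(-3267.4) + 1·(-285.8)] − [2·(-1937.0)]
= 320.8 kJ/mol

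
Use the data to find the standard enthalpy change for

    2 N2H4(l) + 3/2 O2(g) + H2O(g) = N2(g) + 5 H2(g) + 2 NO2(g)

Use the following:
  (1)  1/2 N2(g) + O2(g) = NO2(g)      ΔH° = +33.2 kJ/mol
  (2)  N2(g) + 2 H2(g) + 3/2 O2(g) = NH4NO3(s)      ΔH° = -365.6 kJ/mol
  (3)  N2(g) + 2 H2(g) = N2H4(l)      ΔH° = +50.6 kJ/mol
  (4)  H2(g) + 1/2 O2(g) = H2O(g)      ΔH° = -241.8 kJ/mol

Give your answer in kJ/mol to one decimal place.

ΔH° = 207.0 kJ/mol

(1) × 2: (2)·(+33.2) = +66.4 kJ/mol
(2): not needed.
(3) reversed and × 2: (-2)·(+50.6) = -101.2 kJ/mol
(4) reversed: +241.8 kJ/mol
ΔH° = (2)·(+33.2) + (-2)·(+50.6) + (-1)·(-241.8) = 207.0 kJ/mol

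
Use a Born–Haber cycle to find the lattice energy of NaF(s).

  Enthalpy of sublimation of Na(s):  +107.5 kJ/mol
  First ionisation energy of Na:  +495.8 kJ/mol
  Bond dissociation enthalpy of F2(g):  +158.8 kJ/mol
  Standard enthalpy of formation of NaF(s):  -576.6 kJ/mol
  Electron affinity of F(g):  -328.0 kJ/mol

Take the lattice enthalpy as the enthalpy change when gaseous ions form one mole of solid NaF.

U = -931.3 kJ/mol

ΔHf° = 1·ΔHsub + 1·(ΣIE) + 1/2·D(F2) + 1·EA + U
-576.6 = 1·(+107.5) + 1·(+495.8) + 1/2·(+158.8) + 1·(-328.0) + U
U = -576.6 − (+354.7) = -931.3 kJ/mol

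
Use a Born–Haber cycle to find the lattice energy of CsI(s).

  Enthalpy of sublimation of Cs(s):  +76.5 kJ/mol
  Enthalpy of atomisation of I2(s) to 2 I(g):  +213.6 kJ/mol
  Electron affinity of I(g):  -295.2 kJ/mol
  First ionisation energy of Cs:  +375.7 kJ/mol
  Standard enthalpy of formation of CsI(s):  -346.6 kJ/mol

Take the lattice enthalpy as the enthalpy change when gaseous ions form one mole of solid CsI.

U = -610.4 kJ/mol

ΔHf° = 1·ΔHsub + 1·(ΣIE) + 1/2·D(I2) + 1·EA + U
-346.6 = 1·(+76.5) + 1·(+375.7) + 1/2·(+213.6) + 1·(-295.2) + U
U = -346.6 − (+263.8) = -610.4 kJ/mol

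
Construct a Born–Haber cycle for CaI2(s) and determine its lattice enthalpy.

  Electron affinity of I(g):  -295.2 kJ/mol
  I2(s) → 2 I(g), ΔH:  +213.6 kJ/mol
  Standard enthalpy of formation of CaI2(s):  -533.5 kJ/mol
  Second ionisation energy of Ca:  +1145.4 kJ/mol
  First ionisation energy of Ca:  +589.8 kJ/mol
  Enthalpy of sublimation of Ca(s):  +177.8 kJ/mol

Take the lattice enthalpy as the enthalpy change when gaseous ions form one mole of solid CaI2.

ΔHf° = 1·ΔHsub + 1·(ΣIE) + 1·D(I2) + 2·EA + U
-533.5 = 1·(+177.8) + 1·(+1735.2) + 1·(+213.6) + 2·(-295.2) + U
U = -533.5 − (+1536.2) = -2069.7 kJ/mol

U = -2069.7 kJ/mol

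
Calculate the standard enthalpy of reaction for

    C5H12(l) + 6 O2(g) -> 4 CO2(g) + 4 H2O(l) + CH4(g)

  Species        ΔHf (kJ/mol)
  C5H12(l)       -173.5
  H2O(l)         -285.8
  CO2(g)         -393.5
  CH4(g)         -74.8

ΔHrxn = -2618.5 kJ/mol

Products: 4·(-393.5) + 4·(-285.8) + 1·(-74.8) = -2792.0
Reactants: 1·(-173.5) + 6·(+0.0) = -173.5
ΔHrxn = (-2792.0) − (-173.5) = -2618.5 kJ/mol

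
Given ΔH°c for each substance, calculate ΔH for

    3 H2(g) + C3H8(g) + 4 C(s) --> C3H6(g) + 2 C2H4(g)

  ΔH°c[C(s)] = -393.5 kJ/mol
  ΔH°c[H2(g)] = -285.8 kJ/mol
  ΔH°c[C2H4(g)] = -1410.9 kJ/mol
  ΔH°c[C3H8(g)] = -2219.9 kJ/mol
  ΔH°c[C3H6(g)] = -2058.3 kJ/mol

With combustion enthalpies, reactants minus products:
= [3·(-285.8) + 1·(-2219.9) + 4·(-393.5)] − [1·(-2058.3) + 2·(-1410.9)]
= 228.8 kJ/mol

ΔH = 228.8 kJ/mol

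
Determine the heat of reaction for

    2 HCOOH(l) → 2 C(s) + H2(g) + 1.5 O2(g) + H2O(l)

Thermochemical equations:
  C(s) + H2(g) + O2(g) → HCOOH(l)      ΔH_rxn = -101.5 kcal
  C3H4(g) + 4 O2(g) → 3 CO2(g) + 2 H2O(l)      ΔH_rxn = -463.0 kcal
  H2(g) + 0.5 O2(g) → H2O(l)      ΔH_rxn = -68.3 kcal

ΔH_rxn = 134.7 kcal

equation 1 reversed and × 2 (HCOOH(l) must end up as a reactant; scale by 2 for the 2 HCOOH(l)): (-2)·(-101.5) = +203.0 kcal
equation 2: not needed (CO2(g) appears nowhere else).
equation 3 as written: -68.3 kcal
Summing the manipulated equations, ΔH_rxn = (+203.0) + (-68.3) = 134.7 kcal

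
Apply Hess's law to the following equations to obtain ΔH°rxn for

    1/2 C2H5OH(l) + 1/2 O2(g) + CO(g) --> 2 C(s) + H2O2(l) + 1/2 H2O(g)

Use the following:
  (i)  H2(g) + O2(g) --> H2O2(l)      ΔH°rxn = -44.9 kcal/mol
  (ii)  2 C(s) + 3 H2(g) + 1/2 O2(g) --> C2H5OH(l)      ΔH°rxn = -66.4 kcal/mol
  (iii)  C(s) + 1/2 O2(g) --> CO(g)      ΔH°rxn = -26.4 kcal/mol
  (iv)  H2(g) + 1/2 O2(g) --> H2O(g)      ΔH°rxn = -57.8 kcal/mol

(i) as written (H2O2(l) already on the product side): -44.9 kcal/mol
(ii) reversed and × 1/2 (C2H5OH(l) must end up as a reactant; ×1/2 to match 1/2 C2H5OH(l) in the target): (-1/2)·(-66.4) = +33.2 kcal/mol
(iii) reversed (CO(g) must end up as a reactant): +26.4 kcal/mol
(iv) × 1/2 (×1/2 to match 1/2 H2O(g) in the target): (1/2)·(-57.8) = -28.9 kcal/mol
ΔH°rxn = (-44.9) + (+33.2) + (+26.4) + (-28.9) = -14.2 kcal/mol

ΔH°rxn = -14.2 kcal/mol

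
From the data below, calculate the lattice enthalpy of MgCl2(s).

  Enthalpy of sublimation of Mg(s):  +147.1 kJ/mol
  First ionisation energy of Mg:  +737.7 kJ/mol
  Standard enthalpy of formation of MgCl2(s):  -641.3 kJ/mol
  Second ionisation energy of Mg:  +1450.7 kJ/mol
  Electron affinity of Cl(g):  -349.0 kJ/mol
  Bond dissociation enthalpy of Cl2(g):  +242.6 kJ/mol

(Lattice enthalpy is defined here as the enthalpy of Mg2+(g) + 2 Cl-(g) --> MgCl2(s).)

ΔHf° = 1·ΔHsub + 1·(ΣIE) + 1·D(Cl2) + 2·EA + U
-641.3 = 1·(+147.1) + 1·(+2188.4) + 1·(+242.6) + 2·(-349.0) + U
U = -641.3 − (+1880.1) = -2521.4 kJ/mol

U = -2521.4 kJ/mol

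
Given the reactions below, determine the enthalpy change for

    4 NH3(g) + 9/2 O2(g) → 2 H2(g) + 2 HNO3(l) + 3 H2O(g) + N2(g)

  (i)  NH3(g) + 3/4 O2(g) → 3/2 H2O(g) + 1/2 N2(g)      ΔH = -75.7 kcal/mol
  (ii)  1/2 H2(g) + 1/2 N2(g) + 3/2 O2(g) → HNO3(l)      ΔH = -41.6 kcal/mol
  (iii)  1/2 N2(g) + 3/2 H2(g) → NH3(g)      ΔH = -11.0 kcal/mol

(i) × 2 (scale by 2 for the 3 H2O(g)): (2)·(-75.7) = -151.4 kcal/mol
(ii) × 2 (×2 to match 2 HNO3(l) in the target): (2)·(-41.6) = -83.2 kcal/mol
(iii) reversed and × 2: (-2)·(-11.0) = +22.0 kcal/mol
By Hess's law, ΔH = (-151.4) + (-83.2) + (+22.0) = -212.6 kcal/mol

ΔH = -212.6 kcal/mol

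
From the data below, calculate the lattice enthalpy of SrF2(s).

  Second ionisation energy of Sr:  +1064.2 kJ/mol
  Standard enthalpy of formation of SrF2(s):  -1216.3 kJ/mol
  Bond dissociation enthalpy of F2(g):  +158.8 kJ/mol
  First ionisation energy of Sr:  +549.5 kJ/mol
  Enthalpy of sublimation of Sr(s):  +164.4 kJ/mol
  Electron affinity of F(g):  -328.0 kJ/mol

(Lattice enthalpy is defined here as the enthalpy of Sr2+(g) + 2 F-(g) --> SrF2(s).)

ΔHf° = 1·ΔHsub + 1·(ΣIE) + 1·D(F2) + 2·EA + U
-1216.3 = 1·(+164.4) + 1·(+1613.7) + 1·(+158.8) + 2·(-328.0) + U
U = -1216.3 − (+1280.9) = -2497.2 kJ/mol

U = -2497.2 kJ/mol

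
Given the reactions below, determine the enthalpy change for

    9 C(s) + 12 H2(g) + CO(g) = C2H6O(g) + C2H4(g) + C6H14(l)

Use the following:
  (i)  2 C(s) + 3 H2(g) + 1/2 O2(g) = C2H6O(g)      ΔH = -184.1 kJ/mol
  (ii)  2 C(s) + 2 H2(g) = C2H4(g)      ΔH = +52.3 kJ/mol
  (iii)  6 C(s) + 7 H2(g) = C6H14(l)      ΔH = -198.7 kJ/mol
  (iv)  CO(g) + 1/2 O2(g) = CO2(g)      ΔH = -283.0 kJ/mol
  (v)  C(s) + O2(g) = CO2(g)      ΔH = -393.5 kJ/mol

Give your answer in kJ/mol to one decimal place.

ΔH = -220.0 kJ/mol

(i) as written (C2H6O(g) already on the product side): -184.1 kJ/mol
(ii) as written (C2H4(g) already on the product side): +52.3 kJ/mol
(iii) as written (C6H14(l) already on the product side): -198.7 kJ/mol
(iv) as written (CO(g) already on the reactant side): -283.0 kJ/mol
(v) reversed: +393.5 kJ/mol
ΔH = (-184.1) + (+52.3) + (-198.7) + (-283.0) + (+393.5) = -220.0 kJ/mol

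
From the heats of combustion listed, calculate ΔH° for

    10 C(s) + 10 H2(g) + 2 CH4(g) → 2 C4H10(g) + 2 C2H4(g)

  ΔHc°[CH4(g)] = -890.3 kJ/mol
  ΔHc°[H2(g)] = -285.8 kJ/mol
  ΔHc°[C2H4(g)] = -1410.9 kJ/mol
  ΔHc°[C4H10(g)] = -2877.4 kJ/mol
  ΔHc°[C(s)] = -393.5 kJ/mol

ΔH° = 3.0 kJ/mol

Using ΔH = Σ nΔHc°(reactants) − Σ nΔHc°(products):
= [10·(-393.5) + 10·(-285.8) + 2·(-890.3)] − [2·(-2877.4) + 2·(-1410.9)]
= 3.0 kJ/mol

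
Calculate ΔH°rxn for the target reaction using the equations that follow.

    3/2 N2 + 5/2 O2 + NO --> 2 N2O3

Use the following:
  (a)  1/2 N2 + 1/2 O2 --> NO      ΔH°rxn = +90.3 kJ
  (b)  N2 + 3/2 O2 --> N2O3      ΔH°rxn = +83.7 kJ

ΔH°rxn = 77.1 kJ

(a) reversed (reverse to put NO on the reactant side): -90.3 kJ
(b) × 2 (scale by 2 for the 2 N2O3): (2)·(+83.7) = +167.4 kJ
By Hess's law, ΔH°rxn = (-1)·(+90.3) + (2)·(+83.7) = 77.1 kJ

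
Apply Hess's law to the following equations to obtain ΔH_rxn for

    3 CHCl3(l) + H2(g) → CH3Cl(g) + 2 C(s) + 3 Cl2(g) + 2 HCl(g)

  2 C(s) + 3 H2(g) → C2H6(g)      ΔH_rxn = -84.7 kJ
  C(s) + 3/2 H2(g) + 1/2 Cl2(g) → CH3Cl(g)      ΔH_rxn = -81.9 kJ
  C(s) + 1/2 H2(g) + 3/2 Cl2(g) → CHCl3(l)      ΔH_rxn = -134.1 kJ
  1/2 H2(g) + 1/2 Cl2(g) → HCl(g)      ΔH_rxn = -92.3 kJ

equation 1: not needed (C2H6(g) appears nowhere else).
equation 2 as written (CH3Cl(g) already on the product side): -81.9 kJ
equation 3 reversed and × 3 (reverse to put CHCl3(l) on the reactant side; scale by 3 for the 3 CHCl3(l)): (-3)·(-134.1) = +402.3 kJ
equation 4 × 2 (×2 to match 2 HCl(g) in the target): (2)·(-92.3) = -184.6 kJ
ΔH_rxn = (-81.9) + (+402.3) + (-184.6) = 135.8 kJ

ΔH_rxn = 135.8 kJ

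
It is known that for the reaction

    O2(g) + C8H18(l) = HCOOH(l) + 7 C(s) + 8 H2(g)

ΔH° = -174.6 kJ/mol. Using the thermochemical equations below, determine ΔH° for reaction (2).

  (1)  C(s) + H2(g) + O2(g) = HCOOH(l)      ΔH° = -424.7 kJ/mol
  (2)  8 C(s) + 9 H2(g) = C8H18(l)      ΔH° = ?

(1) as written (HCOOH(l) already on the product side): -424.7 kJ/mol
(2) reversed (C8H18(l) must end up as a reactant): contributes −x
-174.6 = (-424.7) − x
x = (-174.6 − (-424.7)) / (-1) = -250.1 kJ/mol

ΔH° = -250.1 kJ/mol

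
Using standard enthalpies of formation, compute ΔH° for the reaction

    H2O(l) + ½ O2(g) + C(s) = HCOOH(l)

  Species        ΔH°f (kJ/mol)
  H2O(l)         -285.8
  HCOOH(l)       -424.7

Products: 1·(-424.7) = -424.7
Reactants: 1·(-285.8) + 1/2·(+0.0) + 1·(+0.0) = -285.8
ΔH° = (-424.7) − (-285.8) = -138.9 kJ/mol

ΔH° = -138.9 kJ/mol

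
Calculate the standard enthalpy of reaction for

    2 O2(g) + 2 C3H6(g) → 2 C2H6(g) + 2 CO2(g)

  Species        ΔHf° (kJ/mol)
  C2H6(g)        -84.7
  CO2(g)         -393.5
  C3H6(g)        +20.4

ΔH°rxn = Σ nΔHf°(products) − Σ nΔHf°(reactants).
Products: 2·(-84.7) + 2·(-393.5) = -956.4
Reactants: 2·(+0.0) + 2·(+20.4) = +40.8
ΔH_rxn = (-956.4) − (+40.8) = -997.2 kJ/mol

ΔH_rxn = -997.2 kJ/mol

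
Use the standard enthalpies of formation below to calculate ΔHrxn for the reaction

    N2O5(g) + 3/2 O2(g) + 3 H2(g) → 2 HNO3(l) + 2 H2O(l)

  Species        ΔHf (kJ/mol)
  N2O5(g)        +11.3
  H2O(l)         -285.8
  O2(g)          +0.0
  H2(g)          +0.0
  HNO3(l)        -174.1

ΔHrxn = -931.1 kJ/mol

Products: 2·(-174.1) + 2·(-285.8) = -919.8
Reactants: 1·(+11.3) + 3/2·(+0.0) + 3·(+0.0) = +11.3
ΔHrxn = (-919.8) − (+11.3) = -931.1 kJ/mol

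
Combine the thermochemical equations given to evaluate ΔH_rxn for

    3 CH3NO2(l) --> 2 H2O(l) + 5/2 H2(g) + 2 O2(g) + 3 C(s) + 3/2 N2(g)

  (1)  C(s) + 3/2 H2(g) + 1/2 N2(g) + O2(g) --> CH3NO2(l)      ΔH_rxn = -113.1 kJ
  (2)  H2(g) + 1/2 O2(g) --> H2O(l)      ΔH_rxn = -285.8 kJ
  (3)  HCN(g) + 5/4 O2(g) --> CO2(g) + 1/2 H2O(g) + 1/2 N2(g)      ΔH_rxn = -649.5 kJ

(1) reversed and × 3: (-3)·(-113.1) = +339.3 kJ
(2) × 2: (2)·(-285.8) = -571.6 kJ
(3): not needed.
Summing the manipulated equations, ΔH_rxn = (+339.3) + (-571.6) = -232.3 kJ

ΔH_rxn = -232.3 kJ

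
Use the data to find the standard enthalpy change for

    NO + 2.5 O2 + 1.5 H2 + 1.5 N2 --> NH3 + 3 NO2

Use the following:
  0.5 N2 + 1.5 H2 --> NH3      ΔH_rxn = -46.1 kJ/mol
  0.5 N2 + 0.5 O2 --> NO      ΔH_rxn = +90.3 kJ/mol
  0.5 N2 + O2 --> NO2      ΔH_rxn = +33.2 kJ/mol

ΔH_rxn = -36.8 kJ/mol

equation 1 as written (NH3 already on the product side): -46.1 kJ/mol
equation 2 reversed (NO must end up as a reactant): -90.3 kJ/mol
equation 3 × 3 (scale by 3 for the 3 NO2): (3)·(+33.2) = +99.6 kJ/mol
Summing the manipulated equations, ΔH_rxn = (1)·(-46.1) + (-1)·(+90.3) + (3)·(+33.2) = -36.8 kJ/mol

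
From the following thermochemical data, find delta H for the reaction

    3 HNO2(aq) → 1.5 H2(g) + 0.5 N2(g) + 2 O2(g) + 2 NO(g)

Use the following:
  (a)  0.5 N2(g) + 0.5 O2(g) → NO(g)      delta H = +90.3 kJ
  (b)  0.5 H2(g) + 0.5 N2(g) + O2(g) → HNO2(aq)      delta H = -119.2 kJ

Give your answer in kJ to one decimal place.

delta H = 538.2 kJ

(a) × 2 (scale by 2 for the 2 NO(g)): (2)·(+90.3) = +180.6 kJ
(b) reversed and × 3 (reverse to put HNO2(aq) on the reactant side; ×3 to match 3 HNO2(aq) in the target): (-3)·(-119.2) = +357.6 kJ
delta H = (2)·(+90.3) + (-3)·(-119.2) = 538.2 kJ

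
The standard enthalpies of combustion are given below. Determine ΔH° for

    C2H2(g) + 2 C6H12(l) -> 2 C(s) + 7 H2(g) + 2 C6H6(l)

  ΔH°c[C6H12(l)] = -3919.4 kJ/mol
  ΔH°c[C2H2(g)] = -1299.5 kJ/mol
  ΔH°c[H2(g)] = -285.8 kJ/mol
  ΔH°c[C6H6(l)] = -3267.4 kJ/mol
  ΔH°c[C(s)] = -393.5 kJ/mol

Using ΔH = Σ nΔHc°(reactants) − Σ nΔHc°(products):
= [1·(-1299.5) + 2·(-3919.4)] − [2·(-393.5) + 7·(-285.8) + 2·(-3267.4)]
= 184.1 kJ/mol

ΔH° = 184.1 kJ/mol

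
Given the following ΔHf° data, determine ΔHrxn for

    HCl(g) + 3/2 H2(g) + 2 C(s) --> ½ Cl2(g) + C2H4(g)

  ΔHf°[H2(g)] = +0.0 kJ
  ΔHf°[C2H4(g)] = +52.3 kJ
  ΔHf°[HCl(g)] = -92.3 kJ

ΔHrxn = 144.6 kJ

ΔH°rxn = Σ nΔHf°(products) − Σ nΔHf°(reactants).
Products: 1/2·(+0.0) + 1·(+52.3) = +52.3
Reactants: 1·(-92.3) + 3/2·(+0.0) + 2·(+0.0) = -92.3
ΔHrxn = (+52.3) − (-92.3) = 144.6 kJ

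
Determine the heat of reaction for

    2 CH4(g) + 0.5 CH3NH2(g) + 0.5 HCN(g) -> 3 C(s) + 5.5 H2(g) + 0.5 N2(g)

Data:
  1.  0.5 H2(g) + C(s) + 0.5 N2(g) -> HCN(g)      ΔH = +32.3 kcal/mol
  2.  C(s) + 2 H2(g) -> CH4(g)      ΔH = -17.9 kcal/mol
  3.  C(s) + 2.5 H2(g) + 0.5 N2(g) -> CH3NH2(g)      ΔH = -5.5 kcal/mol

eq. 1 reversed and × 1/2: (-1/2)·(+32.3) = -16.15 kcal/mol
eq. 2 reversed and × 2: (-2)·(-17.9) = +35.8 kcal/mol
eq. 3 reversed and × 1/2: (-1/2)·(-5.5) = +2.75 kcal/mol
Since enthalpy is a state function, ΔH = (-1/2)·(+32.3) + (-2)·(-17.9) + (-1/2)·(-5.5) = 22.4 kcal/mol

ΔH = 22.4 kcal/mol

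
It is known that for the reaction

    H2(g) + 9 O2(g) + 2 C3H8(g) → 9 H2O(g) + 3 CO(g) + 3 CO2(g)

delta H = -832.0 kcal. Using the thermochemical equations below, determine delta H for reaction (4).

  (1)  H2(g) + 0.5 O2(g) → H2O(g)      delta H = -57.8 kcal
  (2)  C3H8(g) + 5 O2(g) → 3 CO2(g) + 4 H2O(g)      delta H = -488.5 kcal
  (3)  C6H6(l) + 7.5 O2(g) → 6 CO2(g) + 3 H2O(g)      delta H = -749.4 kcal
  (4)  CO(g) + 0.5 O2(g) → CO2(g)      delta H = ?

delta H = -67.6 kcal

(1) as written: -57.8 kcal
(2) × 2: (2)·(-488.5) = -977.0 kcal
(3): not needed.
(4) reversed and × 3: contributes −3·x
-832.0 = (-57.8) + (-977.0) − 3·x
x = (-832.0 − (-1034.8)) / (-3) = -67.6 kcal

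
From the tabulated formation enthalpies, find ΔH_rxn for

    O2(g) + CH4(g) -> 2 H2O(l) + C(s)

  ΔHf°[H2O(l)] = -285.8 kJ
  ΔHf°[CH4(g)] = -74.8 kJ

ΔH°rxn = Σ nΔHf°(products) − Σ nΔHf°(reactants).
Products: 2·(-285.8) + 1·(+0.0) = -571.6
Reactants: 1·(+0.0) + 1·(-74.8) = -74.8
ΔH_rxn = (-571.6) − (-74.8) = -496.8 kJ

ΔH_rxn = -496.8 kJ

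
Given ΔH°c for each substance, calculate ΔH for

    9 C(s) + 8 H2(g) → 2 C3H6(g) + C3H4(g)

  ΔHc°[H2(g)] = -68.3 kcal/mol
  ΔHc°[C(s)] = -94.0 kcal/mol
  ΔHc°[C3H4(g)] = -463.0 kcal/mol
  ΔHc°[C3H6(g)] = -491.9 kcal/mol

ΔH = 54.4 kcal/mol

With combustion enthalpies, reactants minus products:
= [9·(-94.0) + 8·(-68.3)] − [2·(-491.9) + 1·(-463.0)]
= 54.4 kcal/mol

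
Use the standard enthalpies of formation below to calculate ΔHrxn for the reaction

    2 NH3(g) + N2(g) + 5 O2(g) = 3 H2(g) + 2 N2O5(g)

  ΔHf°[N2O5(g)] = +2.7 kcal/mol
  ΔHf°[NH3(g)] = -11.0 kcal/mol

ΔH°rxn = Σ nΔHf°(products) − Σ nΔHf°(reactants).
Products: 3·(+0.0) + 2·(+2.7) = +5.4
Reactants: 2·(-11.0) + 1·(+0.0) + 5·(+0.0) = -22.0
ΔHrxn = (+5.4) − (-22.0) = 27.4 kcal/mol

ΔHrxn = 27.4 kcal/mol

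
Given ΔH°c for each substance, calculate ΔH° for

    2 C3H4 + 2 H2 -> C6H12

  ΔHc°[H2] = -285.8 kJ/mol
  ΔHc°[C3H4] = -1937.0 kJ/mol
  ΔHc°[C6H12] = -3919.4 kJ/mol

Using ΔH = Σ nΔHc°(reactants) − Σ nΔHc°(products):
= [2·(-1937.0) + 2·(-285.8)] − [1·(-3919.4)]
= -526.2 kJ/mol

ΔH° = -526.2 kJ/mol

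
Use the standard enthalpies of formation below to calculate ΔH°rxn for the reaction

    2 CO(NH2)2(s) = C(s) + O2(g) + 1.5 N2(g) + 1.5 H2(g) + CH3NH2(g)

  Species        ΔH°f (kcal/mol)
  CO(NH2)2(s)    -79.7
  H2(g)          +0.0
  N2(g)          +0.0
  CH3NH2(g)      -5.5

ΔH°rxn = 153.9 kcal/mol

ΔH°rxn = Σ nΔHf°(products) − Σ nΔHf°(reactants).
Products: 1·(+0.0) + 1·(+0.0) + 3/2·(+0.0) + 3/2·(+0.0) + 1·(-5.5) = -5.5
Reactants: 2·(-79.7) = -159.4
ΔH°rxn = (-5.5) − (-159.4) = 153.9 kcal/mol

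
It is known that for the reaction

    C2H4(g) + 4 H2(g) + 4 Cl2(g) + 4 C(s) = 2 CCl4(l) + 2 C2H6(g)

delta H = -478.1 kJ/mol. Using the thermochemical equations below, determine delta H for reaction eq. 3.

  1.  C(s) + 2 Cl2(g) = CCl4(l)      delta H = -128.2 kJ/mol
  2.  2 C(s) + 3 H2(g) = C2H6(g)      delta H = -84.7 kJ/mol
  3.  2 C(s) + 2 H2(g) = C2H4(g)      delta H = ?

delta H = 52.3 kJ/mol

eq. 1 × 2: (2)·(-128.2) = -256.4 kJ/mol
eq. 2 × 2: (2)·(-84.7) = -169.4 kJ/mol
eq. 3 reversed: contributes −x
-478.1 = (-256.4) + (-169.4) − x
x = (-478.1 − (-425.8)) / (-1) = 52.3 kJ/mol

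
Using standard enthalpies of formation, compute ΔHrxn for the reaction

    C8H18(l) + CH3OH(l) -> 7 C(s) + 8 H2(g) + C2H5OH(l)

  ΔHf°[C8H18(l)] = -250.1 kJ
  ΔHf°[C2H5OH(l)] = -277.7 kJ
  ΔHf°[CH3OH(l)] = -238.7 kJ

ΔH°rxn = Σ nΔHf°(products) − Σ nΔHf°(reactants).
Products: 7·(+0.0) + 8·(+0.0) + 1·(-277.7) = -277.7
Reactants: 1·(-250.1) + 1·(-238.7) = -488.8
ΔHrxn = (-277.7) − (-488.8) = 211.1 kJ

ΔHrxn = 211.1 kJ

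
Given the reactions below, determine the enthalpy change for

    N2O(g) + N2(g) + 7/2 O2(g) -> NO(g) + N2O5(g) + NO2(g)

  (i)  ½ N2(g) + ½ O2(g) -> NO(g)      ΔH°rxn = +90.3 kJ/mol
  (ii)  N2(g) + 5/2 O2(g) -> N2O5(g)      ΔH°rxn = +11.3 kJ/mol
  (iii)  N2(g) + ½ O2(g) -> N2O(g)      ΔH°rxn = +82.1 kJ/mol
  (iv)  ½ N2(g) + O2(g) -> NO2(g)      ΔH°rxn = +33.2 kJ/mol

(i) as written (NO(g) already on the product side): +90.3 kJ/mol
(ii) as written (N2O5(g) already on the product side): +11.3 kJ/mol
(iii) reversed (N2O(g) must end up as a reactant): -82.1 kJ/mol
(iv) as written (NO2(g) already on the product side): +33.2 kJ/mol
By Hess's law, ΔH°rxn = (+90.3) + (+11.3) + (-82.1) + (+33.2) = 52.7 kJ/mol

ΔH°rxn = 52.7 kJ/mol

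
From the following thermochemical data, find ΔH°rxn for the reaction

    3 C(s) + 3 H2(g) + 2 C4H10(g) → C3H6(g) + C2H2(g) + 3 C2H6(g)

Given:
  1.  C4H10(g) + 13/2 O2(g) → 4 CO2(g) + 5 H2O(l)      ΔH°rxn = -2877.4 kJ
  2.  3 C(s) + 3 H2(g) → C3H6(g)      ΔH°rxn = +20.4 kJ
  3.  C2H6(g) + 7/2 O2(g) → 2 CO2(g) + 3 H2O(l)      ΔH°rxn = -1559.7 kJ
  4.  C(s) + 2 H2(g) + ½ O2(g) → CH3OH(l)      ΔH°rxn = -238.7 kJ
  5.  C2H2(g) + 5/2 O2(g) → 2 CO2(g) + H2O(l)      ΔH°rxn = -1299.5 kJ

ΔH°rxn = 244.2 kJ

eq. 1 × 2 (scale by 2 for the 2 C4H10(g)): (2)·(-2877.4) = -5754.8 kJ
eq. 2 as written (C3H6(g) already on the product side): +20.4 kJ
eq. 3 reversed and × 3 (reverse to put C2H6(g) on the product side; ×3 to match 3 C2H6(g) in the target): (-3)·(-1559.7) = +4679.1 kJ
eq. 4: not needed (CH3OH(l) appears nowhere else).
eq. 5 reversed (C2H2(g) must end up as a product): +1299.5 kJ
Summing the manipulated equations, ΔH°rxn = (-5754.8) + (+20.4) + (+4679.1) + (+1299.5) = 244.2 kJ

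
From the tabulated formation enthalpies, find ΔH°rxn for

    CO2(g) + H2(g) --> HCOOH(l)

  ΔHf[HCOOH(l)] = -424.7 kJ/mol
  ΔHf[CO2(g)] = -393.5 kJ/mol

ΔH°rxn = -31.2 kJ/mol

Products: 1·(-424.7) = -424.7
Reactants: 1·(-393.5) + 1·(+0.0) = -393.5
ΔH°rxn = (-424.7) − (-393.5) = -31.2 kJ/mol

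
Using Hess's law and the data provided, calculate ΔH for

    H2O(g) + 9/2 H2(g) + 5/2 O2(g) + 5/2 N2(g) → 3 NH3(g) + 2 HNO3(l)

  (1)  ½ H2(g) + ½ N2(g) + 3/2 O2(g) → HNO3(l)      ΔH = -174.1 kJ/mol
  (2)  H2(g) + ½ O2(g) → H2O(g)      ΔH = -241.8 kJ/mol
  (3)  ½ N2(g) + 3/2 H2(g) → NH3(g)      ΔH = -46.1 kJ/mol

(1) × 2: (2)·(-174.1) = -348.2 kJ/mol
(2) reversed: +241.8 kJ/mol
(3) × 3: (3)·(-46.1) = -138.3 kJ/mol
ΔH = (2)·(-174.1) + (-1)·(-241.8) + (3)·(-46.1) = -244.7 kJ/mol

ΔH = -244.7 kJ/mol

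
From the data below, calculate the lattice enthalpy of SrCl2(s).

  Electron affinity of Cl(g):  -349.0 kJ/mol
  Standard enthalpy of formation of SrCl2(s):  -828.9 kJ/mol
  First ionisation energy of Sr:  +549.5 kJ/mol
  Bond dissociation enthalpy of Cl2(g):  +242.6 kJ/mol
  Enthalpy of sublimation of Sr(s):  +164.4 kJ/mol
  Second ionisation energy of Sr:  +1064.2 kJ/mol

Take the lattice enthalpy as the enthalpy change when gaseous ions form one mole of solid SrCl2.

ΔHf° = 1·ΔHsub + 1·(ΣIE) + 1·D(Cl2) + 2·EA + U
-828.9 = 1·(+164.4) + 1·(+1613.7) + 1·(+242.6) + 2·(-349.0) + U
U = -828.9 − (+1322.7) = -2151.6 kJ/mol

U = -2151.6 kJ/mol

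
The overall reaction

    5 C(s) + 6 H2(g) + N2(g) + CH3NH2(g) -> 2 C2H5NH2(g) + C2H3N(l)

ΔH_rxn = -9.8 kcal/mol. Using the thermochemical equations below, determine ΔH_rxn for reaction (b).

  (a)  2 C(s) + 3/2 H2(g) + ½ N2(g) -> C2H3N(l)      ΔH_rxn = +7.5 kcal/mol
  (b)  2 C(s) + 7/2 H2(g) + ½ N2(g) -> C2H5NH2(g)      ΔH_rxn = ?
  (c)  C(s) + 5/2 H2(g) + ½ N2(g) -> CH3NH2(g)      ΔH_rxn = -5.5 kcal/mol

ΔH_rxn = -11.4 kcal/mol

(a) as written (C2H3N(l) already on the product side): +7.5 kcal/mol
(b) × 2 (×2 to match 2 C2H5NH2(g) in the target): contributes 2·x
(c) reversed (reverse to put CH3NH2(g) on the reactant side): +5.5 kcal/mol
-9.8 = (+7.5) + (+5.5) + 2·x
x = (-9.8 − (+13.0)) / (2) = -11.4 kcal/mol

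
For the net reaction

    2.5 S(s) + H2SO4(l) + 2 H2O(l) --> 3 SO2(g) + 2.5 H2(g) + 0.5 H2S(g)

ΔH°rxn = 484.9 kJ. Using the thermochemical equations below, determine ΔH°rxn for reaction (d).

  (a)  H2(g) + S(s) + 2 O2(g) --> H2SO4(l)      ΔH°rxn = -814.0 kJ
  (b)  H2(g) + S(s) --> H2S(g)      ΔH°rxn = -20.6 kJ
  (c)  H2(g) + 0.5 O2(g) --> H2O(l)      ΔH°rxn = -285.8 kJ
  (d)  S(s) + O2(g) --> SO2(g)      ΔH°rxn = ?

(a) reversed (reverse to put H2SO4(l) on the reactant side): +814.0 kJ
(b) × 1/2 (scale by 1/2 for the 1/2 H2S(g)): (1/2)·(-20.6) = -10.3 kJ
(c) reversed and × 2 (reverse to put H2O(l) on the reactant side; scale by 2 for the 2 H2O(l)): (-2)·(-285.8) = +571.6 kJ
(d) × 3 (×3 to match 3 SO2(g) in the target): contributes 3·x
+484.9 = (+814.0) + (-10.3) + (+571.6) + 3·x
x = (+484.9 − (+1375.3)) / (3) = -296.8 kJ

ΔH°rxn = -296.8 kJ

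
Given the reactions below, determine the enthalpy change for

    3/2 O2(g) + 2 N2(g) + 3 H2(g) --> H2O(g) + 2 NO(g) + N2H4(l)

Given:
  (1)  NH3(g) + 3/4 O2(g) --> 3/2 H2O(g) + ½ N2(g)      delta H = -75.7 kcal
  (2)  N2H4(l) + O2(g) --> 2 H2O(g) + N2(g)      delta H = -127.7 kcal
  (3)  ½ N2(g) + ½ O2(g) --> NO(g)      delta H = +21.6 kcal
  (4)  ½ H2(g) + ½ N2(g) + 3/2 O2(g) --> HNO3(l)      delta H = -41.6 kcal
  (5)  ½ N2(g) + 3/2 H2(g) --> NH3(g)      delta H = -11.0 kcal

(1) × 2: (2)·(-75.7) = -151.4 kcal
(2) reversed: +127.7 kcal
(3) × 2: (2)·(+21.6) = +43.2 kcal
(4): not needed.
(5) × 2: (2)·(-11.0) = -22.0 kcal
delta H = (-151.4) + (+127.7) + (+43.2) + (-22.0) = -2.5 kcal

delta H = -2.5 kcal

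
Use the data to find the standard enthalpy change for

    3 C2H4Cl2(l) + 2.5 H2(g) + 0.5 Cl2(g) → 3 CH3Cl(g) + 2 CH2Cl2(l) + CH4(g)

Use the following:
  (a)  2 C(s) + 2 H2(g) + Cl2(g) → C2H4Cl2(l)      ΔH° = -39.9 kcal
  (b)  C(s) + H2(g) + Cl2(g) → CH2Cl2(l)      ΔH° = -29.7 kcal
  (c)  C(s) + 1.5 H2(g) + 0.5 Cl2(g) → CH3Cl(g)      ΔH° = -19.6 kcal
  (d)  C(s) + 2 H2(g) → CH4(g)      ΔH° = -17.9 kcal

ΔH° = -16.4 kcal

(a) reversed and × 3: (-3)·(-39.9) = +119.7 kcal
(b) × 2: (2)·(-29.7) = -59.4 kcal
(c) × 3: (3)·(-19.6) = -58.8 kcal
(d) as written: -17.9 kcal
Summing the manipulated equations, ΔH° = (-3)·(-39.9) + (2)·(-29.7) + (3)·(-19.6) + (1)·(-17.9) = -16.4 kcal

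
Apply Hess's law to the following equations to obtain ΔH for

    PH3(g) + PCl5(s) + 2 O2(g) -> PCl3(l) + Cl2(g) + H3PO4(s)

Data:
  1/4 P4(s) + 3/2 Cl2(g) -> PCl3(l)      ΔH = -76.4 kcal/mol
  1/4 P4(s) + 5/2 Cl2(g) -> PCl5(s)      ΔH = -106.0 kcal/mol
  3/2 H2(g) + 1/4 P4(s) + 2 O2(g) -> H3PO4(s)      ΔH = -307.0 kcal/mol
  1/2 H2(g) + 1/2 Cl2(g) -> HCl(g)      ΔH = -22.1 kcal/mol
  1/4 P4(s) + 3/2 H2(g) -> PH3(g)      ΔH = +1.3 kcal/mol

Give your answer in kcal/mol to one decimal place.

ΔH = -278.7 kcal/mol

equation 1 as written (PCl3(l) already on the product side): -76.4 kcal/mol
equation 2 reversed (PCl5(s) must end up as a reactant): +106.0 kcal/mol
equation 3 as written (H3PO4(s) already on the product side): -307.0 kcal/mol
equation 4: not needed (HCl(g) appears nowhere else).
equation 5 reversed (reverse to put PH3(g) on the reactant side): -1.3 kcal/mol
Combining the equations, ΔH = (1)·(-76.4) + (-1)·(-106.0) + (1)·(-307.0) + (-1)·(+1.3) = -278.7 kcal/mol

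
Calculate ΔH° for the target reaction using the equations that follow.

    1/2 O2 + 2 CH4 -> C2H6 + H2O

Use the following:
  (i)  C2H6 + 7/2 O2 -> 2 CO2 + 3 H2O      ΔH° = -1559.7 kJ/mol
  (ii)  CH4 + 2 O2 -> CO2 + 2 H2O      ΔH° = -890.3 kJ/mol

ΔH° = -220.9 kJ/mol

(i) reversed: +1559.7 kJ/mol
(ii) × 2: (2)·(-890.3) = -1780.6 kJ/mol
ΔH° = (-1)·(-1559.7) + (2)·(-890.3) = -220.9 kJ/mol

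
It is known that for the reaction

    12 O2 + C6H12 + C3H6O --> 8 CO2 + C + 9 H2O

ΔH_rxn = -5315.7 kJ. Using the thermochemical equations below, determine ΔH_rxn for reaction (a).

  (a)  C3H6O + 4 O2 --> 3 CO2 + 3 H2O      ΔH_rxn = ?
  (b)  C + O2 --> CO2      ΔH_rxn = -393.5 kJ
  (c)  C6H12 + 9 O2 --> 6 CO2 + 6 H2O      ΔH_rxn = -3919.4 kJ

ΔH_rxn = -1789.8 kJ

(a) as written: contributes x
(b) reversed: +393.5 kJ
(c) as written: -3919.4 kJ
-5315.7 = (+393.5) + (-3919.4) + x
x = (-5315.7 − (-3525.9)) / (1) = -1789.8 kJ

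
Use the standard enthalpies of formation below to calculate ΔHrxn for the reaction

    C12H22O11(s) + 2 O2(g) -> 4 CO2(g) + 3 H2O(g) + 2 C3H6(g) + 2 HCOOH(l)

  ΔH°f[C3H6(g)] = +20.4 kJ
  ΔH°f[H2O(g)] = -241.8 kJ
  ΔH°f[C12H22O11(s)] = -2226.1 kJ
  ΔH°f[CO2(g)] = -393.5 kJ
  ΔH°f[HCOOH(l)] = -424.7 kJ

ΔHrxn = -881.9 kJ

ΔH°rxn = Σ nΔHf°(products) − Σ nΔHf°(reactants).
Products: 4·(-393.5) + 3·(-241.8) + 2·(+20.4) + 2·(-424.7) = -3108.0
Reactants: 1·(-2226.1) + 2·(+0.0) = -2226.1
ΔHrxn = (-3108.0) − (-2226.1) = -881.9 kJ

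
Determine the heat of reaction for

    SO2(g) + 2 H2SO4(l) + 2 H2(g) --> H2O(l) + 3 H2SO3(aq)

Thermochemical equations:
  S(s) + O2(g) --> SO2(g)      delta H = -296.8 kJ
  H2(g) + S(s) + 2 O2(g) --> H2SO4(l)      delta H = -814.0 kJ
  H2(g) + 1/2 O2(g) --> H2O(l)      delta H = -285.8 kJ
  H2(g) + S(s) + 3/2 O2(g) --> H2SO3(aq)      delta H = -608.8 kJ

equation 1 reversed: +296.8 kJ
equation 2 reversed and × 2: (-2)·(-814.0) = +1628.0 kJ
equation 3 as written: -285.8 kJ
equation 4 × 3: (3)·(-608.8) = -1826.4 kJ
delta H = (-1)·(-296.8) + (-2)·(-814.0) + (1)·(-285.8) + (3)·(-608.8) = -187.4 kJ

delta H = -187.4 kJ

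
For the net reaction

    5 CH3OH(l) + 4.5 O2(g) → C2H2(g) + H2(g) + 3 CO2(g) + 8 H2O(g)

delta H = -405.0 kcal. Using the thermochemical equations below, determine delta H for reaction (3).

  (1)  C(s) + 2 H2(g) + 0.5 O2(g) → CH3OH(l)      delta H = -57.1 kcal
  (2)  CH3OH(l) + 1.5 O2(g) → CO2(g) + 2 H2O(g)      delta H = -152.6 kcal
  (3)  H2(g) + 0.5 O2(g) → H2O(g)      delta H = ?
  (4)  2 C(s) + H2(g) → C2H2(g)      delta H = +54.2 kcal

delta H = -57.8 kcal

(1) reversed and × 2: (-2)·(-57.1) = +114.2 kcal
(2) × 3: (3)·(-152.6) = -457.8 kcal
(3) × 2: contributes 2·x
(4) as written: +54.2 kcal
-405.0 = (+114.2) + (-457.8) + (+54.2) + 2·x
x = (-405.0 − (-289.4)) / (2) = -57.8 kcal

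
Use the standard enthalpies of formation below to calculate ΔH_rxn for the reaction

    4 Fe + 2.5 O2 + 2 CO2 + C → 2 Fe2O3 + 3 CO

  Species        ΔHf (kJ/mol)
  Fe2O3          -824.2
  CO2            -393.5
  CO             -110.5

ΔH_rxn = -1192.9 kJ/mol

Products: 2·(-824.2) + 3·(-110.5) = -1979.9
Reactants: 4·(+0.0) + 5/2·(+0.0) + 2·(-393.5) + 1·(+0.0) = -787.0
ΔH_rxn = (-1979.9) − (-787.0) = -1192.9 kJ/mol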